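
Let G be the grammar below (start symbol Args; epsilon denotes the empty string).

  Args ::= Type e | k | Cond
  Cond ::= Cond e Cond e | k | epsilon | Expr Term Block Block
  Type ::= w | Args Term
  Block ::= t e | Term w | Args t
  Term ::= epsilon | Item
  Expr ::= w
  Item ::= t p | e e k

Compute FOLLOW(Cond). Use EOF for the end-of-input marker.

In Args ::= Cond: Cond is at the end, add FOLLOW(Args) = { EOF, e, t }.
In Cond ::= Cond e Cond e: add FIRST(e Cond e) = { e }.
In Cond ::= Cond e Cond e: add FIRST(e) = { e }.
Union: FOLLOW(Cond) = { EOF, e, t }.

{ EOF, e, t }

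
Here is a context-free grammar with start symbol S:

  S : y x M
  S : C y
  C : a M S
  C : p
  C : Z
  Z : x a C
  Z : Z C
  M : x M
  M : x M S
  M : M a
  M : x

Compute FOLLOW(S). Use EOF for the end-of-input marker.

{ EOF, a, p, x, y }

S is the start symbol, so EOF ∈ FOLLOW(S).
In C : a M S: S is at the end, add FOLLOW(C) = { a, p, x, y }.
In M : x M S: S is at the end, add FOLLOW(M) = { EOF, a, p, x, y }.
Union: FOLLOW(S) = { EOF, a, p, x, y }.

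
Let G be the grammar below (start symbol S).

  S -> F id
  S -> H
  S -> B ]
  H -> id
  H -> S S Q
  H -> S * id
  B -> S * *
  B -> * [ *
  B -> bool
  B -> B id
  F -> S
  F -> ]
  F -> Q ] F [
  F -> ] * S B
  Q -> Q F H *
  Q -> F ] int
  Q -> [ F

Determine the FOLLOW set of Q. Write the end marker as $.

In H -> S S Q: Q is at the end, add FOLLOW(H) = { $, *, [, ], bool, id }.
In F -> Q ] F [: add FIRST(] F [) = { ] }.
In Q -> Q F H *: add FIRST(F H *) = { *, [, ], bool, id }.
Union: FOLLOW(Q) = { $, *, [, ], bool, id }.

{ $, *, [, ], bool, id }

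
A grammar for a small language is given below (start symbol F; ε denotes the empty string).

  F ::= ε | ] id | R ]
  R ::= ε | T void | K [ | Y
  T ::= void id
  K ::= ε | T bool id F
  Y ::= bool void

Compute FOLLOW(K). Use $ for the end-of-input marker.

{ [ }

In R ::= K [: add FIRST([) = { [ }.
Union: FOLLOW(K) = { [ }.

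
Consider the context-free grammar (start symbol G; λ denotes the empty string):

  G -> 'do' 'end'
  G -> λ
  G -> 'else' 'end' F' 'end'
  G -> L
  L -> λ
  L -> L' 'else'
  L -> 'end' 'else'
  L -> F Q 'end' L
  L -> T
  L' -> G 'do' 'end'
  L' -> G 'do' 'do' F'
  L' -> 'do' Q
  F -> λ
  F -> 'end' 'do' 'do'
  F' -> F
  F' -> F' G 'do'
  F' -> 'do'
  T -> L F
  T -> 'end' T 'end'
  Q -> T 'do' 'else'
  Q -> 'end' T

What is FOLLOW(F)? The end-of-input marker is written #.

In L -> F Q 'end' L: add FIRST(Q 'end' L) = { 'do', 'else', 'end' }.
In F' -> F: F is at the end, add FOLLOW(F') = { 'do', 'else', 'end' }.
In T -> L F: F is at the end, add FOLLOW(T) = { #, 'do', 'else', 'end' }.
Union: FOLLOW(F) = { #, 'do', 'else', 'end' }.

{ #, 'do', 'else', 'end' }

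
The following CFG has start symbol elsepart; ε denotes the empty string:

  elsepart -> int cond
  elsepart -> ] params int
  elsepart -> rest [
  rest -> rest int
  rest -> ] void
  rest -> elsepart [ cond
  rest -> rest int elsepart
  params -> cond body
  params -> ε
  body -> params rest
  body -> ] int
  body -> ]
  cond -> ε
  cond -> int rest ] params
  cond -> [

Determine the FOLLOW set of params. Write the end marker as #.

{ #, [, ], int }

In elsepart -> ] params int: add FIRST(int) = { int }.
In body -> params rest: add FIRST(rest) = { ], int }.
In cond -> int rest ] params: params is at the end, add FOLLOW(cond) = { #, [, ], int }.
Union: FOLLOW(params) = { #, [, ], int }.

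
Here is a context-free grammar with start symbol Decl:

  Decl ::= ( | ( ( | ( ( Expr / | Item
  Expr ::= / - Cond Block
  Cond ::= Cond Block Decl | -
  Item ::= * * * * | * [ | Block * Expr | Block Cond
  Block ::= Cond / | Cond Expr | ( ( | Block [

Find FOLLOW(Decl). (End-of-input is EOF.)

Decl is the start symbol, so EOF ∈ FOLLOW(Decl).
In Cond ::= Cond Block Decl: Decl is at the end, add FOLLOW(Cond) = { EOF, (, -, / }.
Union: FOLLOW(Decl) = { EOF, (, -, / }.

{ EOF, (, -, / }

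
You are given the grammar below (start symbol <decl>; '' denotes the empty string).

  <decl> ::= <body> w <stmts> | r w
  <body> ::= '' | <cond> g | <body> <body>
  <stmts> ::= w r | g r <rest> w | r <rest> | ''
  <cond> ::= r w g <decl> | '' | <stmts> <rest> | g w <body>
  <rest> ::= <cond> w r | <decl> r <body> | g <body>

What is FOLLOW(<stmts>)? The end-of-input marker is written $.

{ $, g, r, w }

In <decl> ::= <body> w <stmts>: <stmts> is at the end, add FOLLOW(<decl>) = { $, g, r, w }.
In <cond> ::= <stmts> <rest>: add FIRST(<rest>) = { g, r, w }.
Union: FOLLOW(<stmts>) = { $, g, r, w }.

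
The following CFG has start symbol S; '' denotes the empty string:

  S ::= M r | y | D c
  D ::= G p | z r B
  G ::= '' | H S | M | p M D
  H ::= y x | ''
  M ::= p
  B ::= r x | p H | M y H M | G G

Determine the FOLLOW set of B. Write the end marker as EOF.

In D ::= z r B: B is at the end, add FOLLOW(D) = { c, p, y, z }.
Union: FOLLOW(B) = { c, p, y, z }.

{ c, p, y, z }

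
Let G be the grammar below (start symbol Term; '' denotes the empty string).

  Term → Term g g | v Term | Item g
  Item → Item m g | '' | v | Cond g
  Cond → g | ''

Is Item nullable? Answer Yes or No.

Yes

Item has an ''-production, so Item ⇒ ''.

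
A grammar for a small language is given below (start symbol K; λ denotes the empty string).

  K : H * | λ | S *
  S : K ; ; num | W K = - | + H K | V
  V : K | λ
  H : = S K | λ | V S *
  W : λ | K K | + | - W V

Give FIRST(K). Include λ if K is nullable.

From K : H *: H nullable, take FIRST(H) ∪ {*} = { *, +, -, ;, = }.
K : λ contributes λ.
From K : S *: S nullable, take FIRST(S) ∪ {*} = { *, +, -, ;, = }.
Union: FIRST(K) = { *, +, -, ;, =, λ }.

{ *, +, -, ;, =, λ }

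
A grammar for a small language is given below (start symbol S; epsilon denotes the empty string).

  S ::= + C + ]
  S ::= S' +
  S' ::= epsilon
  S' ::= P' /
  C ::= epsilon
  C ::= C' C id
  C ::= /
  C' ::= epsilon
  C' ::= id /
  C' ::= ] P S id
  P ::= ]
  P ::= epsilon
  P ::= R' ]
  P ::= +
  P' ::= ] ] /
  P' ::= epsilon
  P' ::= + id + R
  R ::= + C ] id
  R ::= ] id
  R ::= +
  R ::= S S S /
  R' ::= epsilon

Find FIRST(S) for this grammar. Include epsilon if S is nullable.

S ::= + C + ] contributes {+}.
From S ::= S' +: S' nullable, take FIRST(S') ∪ {+} = { +, /, ] }.
Union: FIRST(S) = { +, /, ] }.

{ +, /, ] }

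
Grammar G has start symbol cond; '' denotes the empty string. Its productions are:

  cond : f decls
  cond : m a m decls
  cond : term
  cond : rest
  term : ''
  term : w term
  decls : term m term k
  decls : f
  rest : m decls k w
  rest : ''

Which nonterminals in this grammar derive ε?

{ cond, rest, term }

Directly nullable (have an ''-production): term, rest.
cond : term with every symbol nullable, so cond is nullable.
No other nonterminal has a production whose RHS symbols are all nullable.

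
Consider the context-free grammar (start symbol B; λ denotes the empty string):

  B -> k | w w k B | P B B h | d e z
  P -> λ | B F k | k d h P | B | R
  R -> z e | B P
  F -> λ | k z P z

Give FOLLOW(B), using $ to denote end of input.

B is the start symbol, so $ ∈ FOLLOW(B).
In B -> w w k B: B is at the end, add FOLLOW(B) = { $, d, h, k, w, z }.
In B -> P B B h: add FIRST(B h) = { d, k, w, z }.
In B -> P B B h: add FIRST(h) = { h }.
In P -> B F k: add FIRST(F k) = { k }.
In P -> B: B is at the end, add FOLLOW(P) = { d, k, w, z }.
In R -> B P: add FIRST(P)\{λ} = { d, k, w, z }.
  Since P is nullable, also add FOLLOW(R) = { d, k, w, z }.
Union: FOLLOW(B) = { $, d, h, k, w, z }.

{ $, d, h, k, w, z }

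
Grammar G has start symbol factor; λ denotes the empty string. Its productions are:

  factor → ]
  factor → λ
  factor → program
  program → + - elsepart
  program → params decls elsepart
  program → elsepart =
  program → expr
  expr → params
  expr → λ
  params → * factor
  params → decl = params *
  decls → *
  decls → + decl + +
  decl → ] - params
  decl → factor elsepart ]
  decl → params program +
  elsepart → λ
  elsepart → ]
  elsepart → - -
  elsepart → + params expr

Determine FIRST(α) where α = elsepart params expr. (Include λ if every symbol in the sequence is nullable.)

{ *, +, -, =, ] }

Add FIRST(elsepart)\{λ} = { +, -, ] }; elsepart is nullable, continue.
Add FIRST(params) = { *, +, -, =, ] }; params is not nullable, stop.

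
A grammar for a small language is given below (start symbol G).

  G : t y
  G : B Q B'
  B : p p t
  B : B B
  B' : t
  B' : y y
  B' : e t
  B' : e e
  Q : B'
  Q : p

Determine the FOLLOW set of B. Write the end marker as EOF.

{ e, p, t, y }

In G : B Q B': add FIRST(Q B') = { e, p, t, y }.
In B : B B: add FIRST(B) = { p }.
In B : B B: B is at the end, add FOLLOW(B) = { e, p, t, y }.
Union: FOLLOW(B) = { e, p, t, y }.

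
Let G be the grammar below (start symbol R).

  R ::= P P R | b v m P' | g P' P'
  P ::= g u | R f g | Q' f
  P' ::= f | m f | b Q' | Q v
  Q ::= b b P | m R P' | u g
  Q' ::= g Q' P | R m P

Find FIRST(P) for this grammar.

P ::= g u contributes {g}.
From P ::= R f g: add FIRST(R) = { b, g }.
From P ::= Q' f: add FIRST(Q') = { b, g }.
Union: FIRST(P) = { b, g }.

{ b, g }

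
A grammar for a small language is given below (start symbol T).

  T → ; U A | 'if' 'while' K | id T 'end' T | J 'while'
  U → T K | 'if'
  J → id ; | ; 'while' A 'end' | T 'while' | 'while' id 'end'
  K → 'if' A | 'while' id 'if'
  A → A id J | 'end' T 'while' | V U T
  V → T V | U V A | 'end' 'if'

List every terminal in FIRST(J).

{ 'if', 'while', ;, id }

J → id ; contributes {id}.
J → ; 'while' A 'end' contributes {;}.
From J → T 'while': add FIRST(T) = { 'if', 'while', ;, id }.
J → 'while' id 'end' contributes {'while'}.
Union: FIRST(J) = { 'if', 'while', ;, id }.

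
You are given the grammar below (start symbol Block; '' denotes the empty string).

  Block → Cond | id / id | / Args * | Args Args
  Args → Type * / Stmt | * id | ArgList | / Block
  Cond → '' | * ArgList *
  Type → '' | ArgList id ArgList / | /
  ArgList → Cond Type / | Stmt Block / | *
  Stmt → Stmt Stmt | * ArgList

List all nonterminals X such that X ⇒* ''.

{ Block, Cond, Type }

Directly nullable (have an ''-production): Cond, Type.
Block → Cond with every symbol nullable, so Block is nullable.
No other nonterminal has a production whose RHS symbols are all nullable.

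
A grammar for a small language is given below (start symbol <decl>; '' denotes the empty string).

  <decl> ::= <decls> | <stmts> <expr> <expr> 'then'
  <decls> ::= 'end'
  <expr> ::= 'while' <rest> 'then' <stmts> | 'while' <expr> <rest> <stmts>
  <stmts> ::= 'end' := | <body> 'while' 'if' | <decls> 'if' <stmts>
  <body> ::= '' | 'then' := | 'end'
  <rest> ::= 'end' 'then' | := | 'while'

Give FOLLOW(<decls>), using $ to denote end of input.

{ $, 'if' }

In <decl> ::= <decls>: <decls> is at the end, add FOLLOW(<decl>) = { $ }.
In <stmts> ::= <decls> 'if' <stmts>: add FIRST('if' <stmts>) = { 'if' }.
Union: FOLLOW(<decls>) = { $, 'if' }.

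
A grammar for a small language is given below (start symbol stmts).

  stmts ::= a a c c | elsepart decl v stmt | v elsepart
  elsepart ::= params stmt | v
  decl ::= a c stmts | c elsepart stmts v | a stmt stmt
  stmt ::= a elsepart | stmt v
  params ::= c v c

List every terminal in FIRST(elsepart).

{ c, v }

From elsepart ::= params stmt: add FIRST(params) = { c }.
elsepart ::= v contributes {v}.
Union: FIRST(elsepart) = { c, v }.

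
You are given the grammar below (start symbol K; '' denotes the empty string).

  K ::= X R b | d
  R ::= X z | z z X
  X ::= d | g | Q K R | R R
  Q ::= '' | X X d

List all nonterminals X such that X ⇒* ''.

{ Q }

Directly nullable (have an ''-production): Q.
No other nonterminal has a production whose RHS symbols are all nullable.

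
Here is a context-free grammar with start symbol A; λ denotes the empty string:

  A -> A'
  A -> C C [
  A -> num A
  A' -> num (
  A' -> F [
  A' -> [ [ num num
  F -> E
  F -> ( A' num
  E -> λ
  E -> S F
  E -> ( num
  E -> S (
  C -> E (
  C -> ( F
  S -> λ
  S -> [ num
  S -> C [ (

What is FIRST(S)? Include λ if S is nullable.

S -> λ contributes λ.
S -> [ num contributes {[}.
From S -> C [ (: add FIRST(C) = { (, [ }.
Union: FIRST(S) = { (, [, λ }.

{ (, [, λ }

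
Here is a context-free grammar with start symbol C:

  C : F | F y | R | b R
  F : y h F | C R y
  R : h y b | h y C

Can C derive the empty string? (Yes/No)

No nonterminal in this grammar is nullable.
No production of C has an RHS whose symbols are all nullable, so C is not nullable.

No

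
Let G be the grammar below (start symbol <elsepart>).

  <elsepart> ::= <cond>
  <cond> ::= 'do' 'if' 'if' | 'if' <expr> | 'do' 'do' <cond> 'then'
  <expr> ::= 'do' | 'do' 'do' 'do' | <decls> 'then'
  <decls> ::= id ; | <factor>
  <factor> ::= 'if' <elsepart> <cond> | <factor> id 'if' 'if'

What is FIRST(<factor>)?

{ 'if' }

<factor> ::= 'if' <elsepart> <cond> contributes {'if'}.
From <factor> ::= <factor> id 'if' 'if': add FIRST(<factor>) = { 'if' }.
Union: FIRST(<factor>) = { 'if' }.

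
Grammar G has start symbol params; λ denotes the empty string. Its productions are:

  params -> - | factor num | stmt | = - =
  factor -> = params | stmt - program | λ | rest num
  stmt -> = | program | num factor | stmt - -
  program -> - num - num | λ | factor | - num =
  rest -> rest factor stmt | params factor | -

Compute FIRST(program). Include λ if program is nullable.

{ -, =, num, λ }

program -> - num - num contributes {-}.
program -> λ contributes λ.
From program -> factor: add FIRST(factor) = { -, =, num, λ } (including λ since factor is nullable).
program -> - num = contributes {-}.
Union: FIRST(program) = { -, =, num, λ }.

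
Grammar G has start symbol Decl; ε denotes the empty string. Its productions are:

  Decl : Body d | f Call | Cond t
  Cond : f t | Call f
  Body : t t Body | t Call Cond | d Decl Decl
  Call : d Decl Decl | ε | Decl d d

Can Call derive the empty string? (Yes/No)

Call has an ε-production, so Call ⇒ ε.

Yes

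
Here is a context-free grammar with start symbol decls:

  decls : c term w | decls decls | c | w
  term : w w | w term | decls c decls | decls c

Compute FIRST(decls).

decls : c term w contributes {c}.
From decls : decls decls: add FIRST(decls) = { c, w }.
decls : c contributes {c}.
decls : w contributes {w}.
Union: FIRST(decls) = { c, w }.

{ c, w }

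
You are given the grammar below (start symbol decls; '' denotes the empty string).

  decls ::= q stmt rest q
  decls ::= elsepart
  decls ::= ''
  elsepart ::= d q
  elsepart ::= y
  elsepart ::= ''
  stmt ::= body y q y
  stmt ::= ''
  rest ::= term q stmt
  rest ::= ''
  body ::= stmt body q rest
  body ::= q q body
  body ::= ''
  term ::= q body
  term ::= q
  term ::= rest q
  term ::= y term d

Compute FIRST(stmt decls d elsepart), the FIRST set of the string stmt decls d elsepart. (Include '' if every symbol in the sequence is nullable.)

Add FIRST(stmt)\{''} = { q, y }; stmt is nullable, continue.
Add FIRST(decls)\{''} = { d, q, y }; decls is nullable, continue.
d is a terminal; add {d} and stop.

{ d, q, y }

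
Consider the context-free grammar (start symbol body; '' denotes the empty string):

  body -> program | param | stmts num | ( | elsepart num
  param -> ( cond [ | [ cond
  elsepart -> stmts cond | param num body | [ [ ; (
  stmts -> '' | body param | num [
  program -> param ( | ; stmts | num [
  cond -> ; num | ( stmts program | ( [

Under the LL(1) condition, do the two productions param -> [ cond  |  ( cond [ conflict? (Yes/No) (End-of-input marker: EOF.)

FIRST([ cond) = { [ } and FIRST(( cond [) = { ( }.
The FIRST sets are disjoint and neither alternative is nullable — no conflict.

No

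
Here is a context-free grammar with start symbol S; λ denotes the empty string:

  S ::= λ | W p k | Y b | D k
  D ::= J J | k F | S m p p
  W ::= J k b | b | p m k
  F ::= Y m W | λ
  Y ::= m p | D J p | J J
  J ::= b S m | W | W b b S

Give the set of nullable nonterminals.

Directly nullable (have an λ-production): S, F.
No other nonterminal has a production whose RHS symbols are all nullable.

{ F, S }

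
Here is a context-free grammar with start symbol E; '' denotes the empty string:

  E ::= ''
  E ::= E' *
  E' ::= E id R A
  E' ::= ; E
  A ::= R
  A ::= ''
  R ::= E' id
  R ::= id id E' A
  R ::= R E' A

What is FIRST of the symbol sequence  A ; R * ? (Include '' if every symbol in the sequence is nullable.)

{ ;, id }

Add FIRST(A)\{''} = { ;, id }; A is nullable, continue.
; is a terminal; add {;} and stop.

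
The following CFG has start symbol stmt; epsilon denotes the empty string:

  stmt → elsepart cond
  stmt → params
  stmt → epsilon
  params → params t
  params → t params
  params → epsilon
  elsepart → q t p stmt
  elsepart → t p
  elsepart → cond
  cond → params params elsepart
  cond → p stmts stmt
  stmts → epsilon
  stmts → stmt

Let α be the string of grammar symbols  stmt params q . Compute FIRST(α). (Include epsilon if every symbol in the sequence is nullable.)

Add FIRST(stmt)\{epsilon} = { p, q, t }; stmt is nullable, continue.
Add FIRST(params)\{epsilon} = { t }; params is nullable, continue.
q is a terminal; add {q} and stop.

{ p, q, t }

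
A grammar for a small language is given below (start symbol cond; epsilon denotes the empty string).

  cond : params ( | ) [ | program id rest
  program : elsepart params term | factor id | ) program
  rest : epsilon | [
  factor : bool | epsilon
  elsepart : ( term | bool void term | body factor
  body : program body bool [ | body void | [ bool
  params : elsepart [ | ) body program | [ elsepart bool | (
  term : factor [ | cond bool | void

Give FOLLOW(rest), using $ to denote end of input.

{ $, bool }

In cond : program id rest: rest is at the end, add FOLLOW(cond) = { $, bool }.
Union: FOLLOW(rest) = { $, bool }.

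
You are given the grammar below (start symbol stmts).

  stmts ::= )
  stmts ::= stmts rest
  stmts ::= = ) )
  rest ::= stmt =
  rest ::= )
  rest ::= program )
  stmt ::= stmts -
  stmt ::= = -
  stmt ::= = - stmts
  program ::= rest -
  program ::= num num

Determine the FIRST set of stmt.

{ ), = }

From stmt ::= stmts -: add FIRST(stmts) = { ), = }.
stmt ::= = - contributes {=}.
stmt ::= = - stmts contributes {=}.
Union: FIRST(stmt) = { ), = }.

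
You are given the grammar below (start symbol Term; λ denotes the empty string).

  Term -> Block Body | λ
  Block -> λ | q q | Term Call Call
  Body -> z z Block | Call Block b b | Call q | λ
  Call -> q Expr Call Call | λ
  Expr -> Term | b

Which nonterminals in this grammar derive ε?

Directly nullable (have an λ-production): Term, Block, Body, Call.
Expr -> Term with every symbol nullable, so Expr is nullable.

{ Block, Body, Call, Expr, Term }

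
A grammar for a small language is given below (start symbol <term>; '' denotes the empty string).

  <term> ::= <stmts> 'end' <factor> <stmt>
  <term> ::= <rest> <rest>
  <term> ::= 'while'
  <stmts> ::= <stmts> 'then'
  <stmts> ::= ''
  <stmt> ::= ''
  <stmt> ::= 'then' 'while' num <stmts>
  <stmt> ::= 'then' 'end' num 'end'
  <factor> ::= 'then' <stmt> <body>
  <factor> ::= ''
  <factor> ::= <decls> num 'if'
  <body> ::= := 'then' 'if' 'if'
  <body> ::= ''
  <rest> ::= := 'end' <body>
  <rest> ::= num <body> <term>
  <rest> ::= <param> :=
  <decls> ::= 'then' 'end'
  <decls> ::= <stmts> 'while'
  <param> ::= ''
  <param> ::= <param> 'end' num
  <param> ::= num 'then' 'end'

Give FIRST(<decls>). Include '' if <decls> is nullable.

{ 'then', 'while' }

<decls> ::= 'then' 'end' contributes {'then'}.
From <decls> ::= <stmts> 'while': <stmts> nullable, take FIRST(<stmts>) ∪ {'while'} = { 'then', 'while' }.
Union: FIRST(<decls>) = { 'then', 'while' }.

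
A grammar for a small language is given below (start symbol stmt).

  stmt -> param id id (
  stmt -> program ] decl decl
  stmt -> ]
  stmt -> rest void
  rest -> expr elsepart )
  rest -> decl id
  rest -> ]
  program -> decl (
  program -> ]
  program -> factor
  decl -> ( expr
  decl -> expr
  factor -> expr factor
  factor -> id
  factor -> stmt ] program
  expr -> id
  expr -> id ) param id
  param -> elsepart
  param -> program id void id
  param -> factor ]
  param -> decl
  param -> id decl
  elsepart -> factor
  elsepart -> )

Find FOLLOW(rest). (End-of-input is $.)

{ void }

In stmt -> rest void: add FIRST(void) = { void }.
Union: FOLLOW(rest) = { void }.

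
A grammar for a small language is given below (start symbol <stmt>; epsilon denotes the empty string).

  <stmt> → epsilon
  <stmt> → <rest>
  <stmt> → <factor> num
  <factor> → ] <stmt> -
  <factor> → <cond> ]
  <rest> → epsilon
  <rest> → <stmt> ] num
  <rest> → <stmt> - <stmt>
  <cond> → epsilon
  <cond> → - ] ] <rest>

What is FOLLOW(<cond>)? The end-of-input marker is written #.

In <factor> → <cond> ]: add FIRST(]) = { ] }.
Union: FOLLOW(<cond>) = { ] }.

{ ] }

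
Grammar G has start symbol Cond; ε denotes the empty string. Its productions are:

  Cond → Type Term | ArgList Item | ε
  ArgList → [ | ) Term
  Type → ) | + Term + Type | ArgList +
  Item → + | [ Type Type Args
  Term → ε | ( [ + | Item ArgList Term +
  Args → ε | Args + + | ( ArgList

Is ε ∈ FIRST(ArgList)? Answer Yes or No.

No

Nullable nonterminals: Args, Cond, Term.
No production of ArgList has an RHS whose symbols are all nullable, so ArgList is not nullable.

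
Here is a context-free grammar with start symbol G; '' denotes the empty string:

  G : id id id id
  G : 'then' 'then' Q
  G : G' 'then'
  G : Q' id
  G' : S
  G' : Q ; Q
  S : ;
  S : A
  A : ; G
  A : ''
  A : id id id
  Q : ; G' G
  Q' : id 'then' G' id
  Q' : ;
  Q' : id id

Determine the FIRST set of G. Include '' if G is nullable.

{ 'then', ;, id }

G : id id id id contributes {id}.
G : 'then' 'then' Q contributes {'then'}.
From G : G' 'then': G' nullable, take FIRST(G') ∪ {'then'} = { 'then', ;, id }.
From G : Q' id: add FIRST(Q') = { ;, id }.
Union: FIRST(G) = { 'then', ;, id }.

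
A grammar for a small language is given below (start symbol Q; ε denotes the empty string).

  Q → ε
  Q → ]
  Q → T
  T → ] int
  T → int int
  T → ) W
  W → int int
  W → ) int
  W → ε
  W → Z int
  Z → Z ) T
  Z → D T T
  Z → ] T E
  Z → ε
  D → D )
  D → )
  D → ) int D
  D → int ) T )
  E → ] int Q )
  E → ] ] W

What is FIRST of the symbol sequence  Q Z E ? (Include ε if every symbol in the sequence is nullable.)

{ ), ], int }

Add FIRST(Q)\{ε} = { ), ], int }; Q is nullable, continue.
Add FIRST(Z)\{ε} = { ), ], int }; Z is nullable, continue.
Add FIRST(E) = { ] }; E is not nullable, stop.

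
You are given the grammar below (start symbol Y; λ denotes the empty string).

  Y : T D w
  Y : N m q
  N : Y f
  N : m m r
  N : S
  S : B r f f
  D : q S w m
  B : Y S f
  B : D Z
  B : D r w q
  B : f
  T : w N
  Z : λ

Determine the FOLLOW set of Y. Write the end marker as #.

Y is the start symbol, so # ∈ FOLLOW(Y).
In N : Y f: add FIRST(f) = { f }.
In B : Y S f: add FIRST(S f) = { f, m, q, w }.
Union: FOLLOW(Y) = { #, f, m, q, w }.

{ #, f, m, q, w }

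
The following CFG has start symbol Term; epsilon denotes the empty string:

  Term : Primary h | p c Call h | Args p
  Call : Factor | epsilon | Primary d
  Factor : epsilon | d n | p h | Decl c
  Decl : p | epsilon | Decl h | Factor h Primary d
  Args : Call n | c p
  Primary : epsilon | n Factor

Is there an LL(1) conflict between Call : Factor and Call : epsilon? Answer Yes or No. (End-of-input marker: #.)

Yes

FIRST(Factor) = { c, d, h, p, epsilon } and FIRST(epsilon) = { epsilon }.
Both alternatives are nullable, violating the LL(1) condition.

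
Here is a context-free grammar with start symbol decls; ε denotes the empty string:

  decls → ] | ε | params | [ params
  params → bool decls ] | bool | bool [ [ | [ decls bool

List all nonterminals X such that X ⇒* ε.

Directly nullable (have an ε-production): decls.
No other nonterminal has a production whose RHS symbols are all nullable.

{ decls }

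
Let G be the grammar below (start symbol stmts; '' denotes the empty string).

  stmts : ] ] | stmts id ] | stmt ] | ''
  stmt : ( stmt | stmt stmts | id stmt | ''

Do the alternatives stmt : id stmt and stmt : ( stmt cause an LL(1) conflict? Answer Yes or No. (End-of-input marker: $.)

No

FIRST(id stmt) = { id } and FIRST(( stmt) = { ( }.
The FIRST sets are disjoint and neither alternative is nullable — no conflict.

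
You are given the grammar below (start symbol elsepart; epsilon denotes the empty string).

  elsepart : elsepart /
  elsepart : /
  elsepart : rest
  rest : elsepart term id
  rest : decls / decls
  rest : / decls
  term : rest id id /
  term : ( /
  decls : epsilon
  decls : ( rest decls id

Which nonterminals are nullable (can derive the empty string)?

Directly nullable (have an epsilon-production): decls.
No other nonterminal has a production whose RHS symbols are all nullable.

{ decls }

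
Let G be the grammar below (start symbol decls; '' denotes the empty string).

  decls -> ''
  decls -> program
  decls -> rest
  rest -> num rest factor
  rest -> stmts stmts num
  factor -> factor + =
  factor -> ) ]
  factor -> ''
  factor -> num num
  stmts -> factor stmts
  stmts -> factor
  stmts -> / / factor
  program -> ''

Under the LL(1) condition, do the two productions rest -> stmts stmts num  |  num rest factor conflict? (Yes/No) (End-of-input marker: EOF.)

FIRST(stmts stmts num) = { ), +, /, num } and FIRST(num rest factor) = { num }.
Both contain num, so the two alternatives are not disjoint — LL(1) conflict.

Yes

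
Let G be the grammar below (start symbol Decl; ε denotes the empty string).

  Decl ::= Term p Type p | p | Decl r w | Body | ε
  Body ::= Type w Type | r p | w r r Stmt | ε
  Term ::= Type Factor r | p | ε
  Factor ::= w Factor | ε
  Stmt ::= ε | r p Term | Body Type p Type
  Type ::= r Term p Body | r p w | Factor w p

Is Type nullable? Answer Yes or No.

Nullable nonterminals: Body, Decl, Factor, Stmt, Term.
No production of Type has an RHS whose symbols are all nullable, so Type is not nullable.

No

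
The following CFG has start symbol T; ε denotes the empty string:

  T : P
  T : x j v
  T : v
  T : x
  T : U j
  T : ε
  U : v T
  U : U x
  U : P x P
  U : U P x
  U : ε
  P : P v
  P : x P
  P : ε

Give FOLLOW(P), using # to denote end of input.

In T : P: P is at the end, add FOLLOW(T) = { #, j, v, x }.
In U : P x P: add FIRST(x P) = { x }.
In U : P x P: P is at the end, add FOLLOW(U) = { j, v, x }.
In U : U P x: add FIRST(x) = { x }.
In P : P v: add FIRST(v) = { v }.
In P : x P: P is at the end, add FOLLOW(P) = { #, j, v, x }.
Union: FOLLOW(P) = { #, j, v, x }.

{ #, j, v, x }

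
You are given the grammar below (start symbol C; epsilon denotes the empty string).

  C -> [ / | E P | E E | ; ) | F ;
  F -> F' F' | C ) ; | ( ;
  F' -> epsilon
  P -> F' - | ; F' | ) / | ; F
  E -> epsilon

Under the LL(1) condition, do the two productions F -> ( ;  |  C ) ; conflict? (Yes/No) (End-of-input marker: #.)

Yes

FIRST(( ;) = { ( } and FIRST(C ) ;) = { (, ), -, ;, [ }.
Both contain (, so the two alternatives are not disjoint — LL(1) conflict.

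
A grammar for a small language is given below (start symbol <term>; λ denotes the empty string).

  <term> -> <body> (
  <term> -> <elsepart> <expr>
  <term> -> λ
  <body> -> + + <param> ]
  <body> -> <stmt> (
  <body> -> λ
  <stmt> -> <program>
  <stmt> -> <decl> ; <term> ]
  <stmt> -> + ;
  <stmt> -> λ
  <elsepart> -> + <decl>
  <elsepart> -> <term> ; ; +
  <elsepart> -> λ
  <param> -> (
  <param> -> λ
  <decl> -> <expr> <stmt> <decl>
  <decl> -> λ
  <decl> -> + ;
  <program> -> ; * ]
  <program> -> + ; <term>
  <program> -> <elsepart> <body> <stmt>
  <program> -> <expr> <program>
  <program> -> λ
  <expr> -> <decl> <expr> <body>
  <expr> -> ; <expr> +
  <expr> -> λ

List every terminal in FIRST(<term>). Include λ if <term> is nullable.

{ (, +, ;, λ }

From <term> -> <body> (: <body> nullable, take FIRST(<body>) ∪ {(} = { (, +, ; }.
From <term> -> <elsepart> <expr>: <elsepart>, <expr> nullable, take FIRST(<elsepart>) ∪ FIRST(<expr>) = { (, +, ; }; also λ since the whole RHS is nullable.
<term> -> λ contributes λ.
Union: FIRST(<term>) = { (, +, ;, λ }.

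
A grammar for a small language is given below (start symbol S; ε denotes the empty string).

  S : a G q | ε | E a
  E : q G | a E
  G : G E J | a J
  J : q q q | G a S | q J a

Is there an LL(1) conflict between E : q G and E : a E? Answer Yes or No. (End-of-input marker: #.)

FIRST(q G) = { q } and FIRST(a E) = { a }.
The FIRST sets are disjoint and neither alternative is nullable — no conflict.

No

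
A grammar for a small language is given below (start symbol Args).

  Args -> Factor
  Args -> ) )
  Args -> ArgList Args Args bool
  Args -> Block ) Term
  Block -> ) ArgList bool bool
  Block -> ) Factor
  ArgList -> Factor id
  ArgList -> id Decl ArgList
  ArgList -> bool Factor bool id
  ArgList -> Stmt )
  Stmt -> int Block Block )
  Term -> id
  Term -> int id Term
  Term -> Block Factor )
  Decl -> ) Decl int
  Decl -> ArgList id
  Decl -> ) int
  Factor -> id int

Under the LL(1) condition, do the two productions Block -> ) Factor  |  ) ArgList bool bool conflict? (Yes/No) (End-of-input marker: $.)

Yes

FIRST() Factor) = { ) } and FIRST() ArgList bool bool) = { ) }.
Both contain ), so the two alternatives are not disjoint — LL(1) conflict.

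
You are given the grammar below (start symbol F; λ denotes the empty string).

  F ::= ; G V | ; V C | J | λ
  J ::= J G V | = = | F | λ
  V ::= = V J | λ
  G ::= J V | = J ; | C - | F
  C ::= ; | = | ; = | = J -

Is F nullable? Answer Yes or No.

Yes

F has an λ-production, so F ⇒ λ.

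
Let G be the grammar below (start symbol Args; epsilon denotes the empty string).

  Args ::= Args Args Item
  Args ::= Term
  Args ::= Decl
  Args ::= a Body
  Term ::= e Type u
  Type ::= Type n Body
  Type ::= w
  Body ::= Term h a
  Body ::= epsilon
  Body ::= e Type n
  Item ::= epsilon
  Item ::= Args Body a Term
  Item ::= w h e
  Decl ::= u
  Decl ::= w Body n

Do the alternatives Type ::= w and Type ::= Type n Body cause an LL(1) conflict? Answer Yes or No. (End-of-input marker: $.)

Yes

FIRST(w) = { w } and FIRST(Type n Body) = { w }.
Both contain w, so the two alternatives are not disjoint — LL(1) conflict.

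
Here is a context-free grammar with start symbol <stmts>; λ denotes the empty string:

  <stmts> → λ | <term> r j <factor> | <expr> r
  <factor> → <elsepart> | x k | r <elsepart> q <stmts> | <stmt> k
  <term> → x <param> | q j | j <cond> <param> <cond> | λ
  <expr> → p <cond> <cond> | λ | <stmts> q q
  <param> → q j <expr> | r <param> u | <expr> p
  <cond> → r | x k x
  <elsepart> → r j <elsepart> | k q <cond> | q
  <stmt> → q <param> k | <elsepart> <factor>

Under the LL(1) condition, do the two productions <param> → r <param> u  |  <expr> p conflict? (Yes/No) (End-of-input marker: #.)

Yes

FIRST(r <param> u) = { r } and FIRST(<expr> p) = { j, p, q, r, x }.
Both contain r, so the two alternatives are not disjoint — LL(1) conflict.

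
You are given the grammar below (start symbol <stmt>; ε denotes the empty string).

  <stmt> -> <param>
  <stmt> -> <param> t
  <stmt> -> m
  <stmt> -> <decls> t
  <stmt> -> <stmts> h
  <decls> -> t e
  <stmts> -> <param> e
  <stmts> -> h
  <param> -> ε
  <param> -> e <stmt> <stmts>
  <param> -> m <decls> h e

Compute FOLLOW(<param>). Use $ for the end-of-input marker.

In <stmt> -> <param>: <param> is at the end, add FOLLOW(<stmt>) = { $, e, h, m }.
In <stmt> -> <param> t: add FIRST(t) = { t }.
In <stmts> -> <param> e: add FIRST(e) = { e }.
Union: FOLLOW(<param>) = { $, e, h, m, t }.

{ $, e, h, m, t }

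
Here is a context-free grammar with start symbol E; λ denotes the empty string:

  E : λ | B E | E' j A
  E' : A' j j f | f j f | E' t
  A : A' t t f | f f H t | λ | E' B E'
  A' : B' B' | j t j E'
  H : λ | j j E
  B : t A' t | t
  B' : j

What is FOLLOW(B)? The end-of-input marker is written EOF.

{ EOF, f, j, t }

In E : B E: add FIRST(E)\{λ} = { f, j, t }.
  Since E is nullable, also add FOLLOW(E) = { EOF, t }.
In A : E' B E': add FIRST(E') = { f, j }.
Union: FOLLOW(B) = { EOF, f, j, t }.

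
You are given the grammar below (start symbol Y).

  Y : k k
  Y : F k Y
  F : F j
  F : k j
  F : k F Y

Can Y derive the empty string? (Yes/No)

No

No nonterminal in this grammar is nullable.
No production of Y has an RHS whose symbols are all nullable, so Y is not nullable.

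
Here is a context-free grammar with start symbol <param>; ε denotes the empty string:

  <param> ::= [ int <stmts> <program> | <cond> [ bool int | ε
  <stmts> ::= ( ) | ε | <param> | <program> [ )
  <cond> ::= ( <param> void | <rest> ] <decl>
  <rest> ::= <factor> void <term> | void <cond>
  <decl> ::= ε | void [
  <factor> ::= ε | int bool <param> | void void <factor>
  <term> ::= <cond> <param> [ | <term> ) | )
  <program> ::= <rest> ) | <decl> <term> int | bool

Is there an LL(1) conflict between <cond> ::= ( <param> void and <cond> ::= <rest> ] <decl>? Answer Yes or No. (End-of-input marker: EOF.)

No

FIRST(( <param> void) = { ( } and FIRST(<rest> ] <decl>) = { int, void }.
The FIRST sets are disjoint and neither alternative is nullable — no conflict.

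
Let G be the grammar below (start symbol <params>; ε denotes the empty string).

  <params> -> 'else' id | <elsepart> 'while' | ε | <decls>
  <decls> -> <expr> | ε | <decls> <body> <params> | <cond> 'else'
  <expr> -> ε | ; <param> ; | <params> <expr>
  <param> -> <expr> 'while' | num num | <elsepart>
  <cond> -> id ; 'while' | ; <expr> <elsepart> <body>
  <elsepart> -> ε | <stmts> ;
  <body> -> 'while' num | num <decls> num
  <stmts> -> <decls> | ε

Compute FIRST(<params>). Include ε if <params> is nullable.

<params> -> 'else' id contributes {'else'}.
From <params> -> <elsepart> 'while': <elsepart> nullable, take FIRST(<elsepart>) ∪ {'while'} = { 'else', 'while', ;, id, num }.
<params> -> ε contributes ε.
From <params> -> <decls>: add FIRST(<decls>) = { 'else', 'while', ;, id, num, ε } (including ε since <decls> is nullable).
Union: FIRST(<params>) = { 'else', 'while', ;, id, num, ε }.

{ 'else', 'while', ;, id, num, ε }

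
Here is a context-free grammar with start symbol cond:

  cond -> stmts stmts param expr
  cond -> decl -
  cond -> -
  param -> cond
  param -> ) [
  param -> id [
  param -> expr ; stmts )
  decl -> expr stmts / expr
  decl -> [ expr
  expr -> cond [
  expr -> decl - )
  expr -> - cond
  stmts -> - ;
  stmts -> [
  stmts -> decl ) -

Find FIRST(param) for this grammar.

From param -> cond: add FIRST(cond) = { -, [ }.
param -> ) [ contributes {)}.
param -> id [ contributes {id}.
From param -> expr ; stmts ): add FIRST(expr) = { -, [ }.
Union: FIRST(param) = { ), -, [, id }.

{ ), -, [, id }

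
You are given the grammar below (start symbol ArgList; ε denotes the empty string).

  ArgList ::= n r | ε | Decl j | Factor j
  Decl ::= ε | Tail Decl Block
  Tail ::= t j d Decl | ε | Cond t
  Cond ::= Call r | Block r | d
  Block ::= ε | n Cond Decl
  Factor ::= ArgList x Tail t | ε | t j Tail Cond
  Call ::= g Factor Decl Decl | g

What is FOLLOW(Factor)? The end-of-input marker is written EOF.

{ d, g, j, n, r, t }

In ArgList ::= Factor j: add FIRST(j) = { j }.
In Call ::= g Factor Decl Decl: add FIRST(Decl Decl)\{ε} = { d, g, n, r, t }.
  Since Decl Decl is nullable, also add FOLLOW(Call) = { r }.
Union: FOLLOW(Factor) = { d, g, j, n, r, t }.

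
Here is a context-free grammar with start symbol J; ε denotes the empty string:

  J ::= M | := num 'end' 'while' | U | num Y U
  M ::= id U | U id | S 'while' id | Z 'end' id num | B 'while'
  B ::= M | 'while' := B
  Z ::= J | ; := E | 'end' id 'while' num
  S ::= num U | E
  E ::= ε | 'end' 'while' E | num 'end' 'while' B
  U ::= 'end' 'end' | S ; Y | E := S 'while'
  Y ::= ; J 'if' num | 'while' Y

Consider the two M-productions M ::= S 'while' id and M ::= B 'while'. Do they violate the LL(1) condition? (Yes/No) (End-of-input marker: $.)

Yes

FIRST(S 'while' id) = { 'end', 'while', num } and FIRST(B 'while') = { 'end', 'while', :=, ;, id, num }.
Both contain 'end', so the two alternatives are not disjoint — LL(1) conflict.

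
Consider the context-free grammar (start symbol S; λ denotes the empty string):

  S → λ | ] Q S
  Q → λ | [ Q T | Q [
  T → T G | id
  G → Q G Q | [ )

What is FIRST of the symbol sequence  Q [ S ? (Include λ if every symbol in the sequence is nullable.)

{ [ }

Add FIRST(Q)\{λ} = { [ }; Q is nullable, continue.
[ is a terminal; add {[} and stop.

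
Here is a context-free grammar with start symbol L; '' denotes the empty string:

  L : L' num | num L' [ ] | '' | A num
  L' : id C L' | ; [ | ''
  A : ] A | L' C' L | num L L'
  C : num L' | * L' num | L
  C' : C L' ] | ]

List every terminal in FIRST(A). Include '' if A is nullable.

{ *, ;, ], id, num }

A : ] A contributes {]}.
From A : L' C' L: L' nullable, take FIRST(L') ∪ FIRST(C') = { *, ;, ], id, num }.
A : num L L' contributes {num}.
Union: FIRST(A) = { *, ;, ], id, num }.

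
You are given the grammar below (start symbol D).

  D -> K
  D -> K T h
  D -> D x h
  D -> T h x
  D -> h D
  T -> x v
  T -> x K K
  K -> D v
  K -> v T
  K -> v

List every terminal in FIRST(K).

{ h, v, x }

From K -> D v: add FIRST(D) = { h, v, x }.
K -> v T contributes {v}.
K -> v contributes {v}.
Union: FIRST(K) = { h, v, x }.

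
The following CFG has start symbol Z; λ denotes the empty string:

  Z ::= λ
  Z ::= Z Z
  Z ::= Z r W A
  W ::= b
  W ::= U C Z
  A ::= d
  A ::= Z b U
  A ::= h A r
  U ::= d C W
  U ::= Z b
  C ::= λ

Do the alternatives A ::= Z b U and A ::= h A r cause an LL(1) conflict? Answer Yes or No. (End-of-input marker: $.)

No

FIRST(Z b U) = { b, r } and FIRST(h A r) = { h }.
The FIRST sets are disjoint and neither alternative is nullable — no conflict.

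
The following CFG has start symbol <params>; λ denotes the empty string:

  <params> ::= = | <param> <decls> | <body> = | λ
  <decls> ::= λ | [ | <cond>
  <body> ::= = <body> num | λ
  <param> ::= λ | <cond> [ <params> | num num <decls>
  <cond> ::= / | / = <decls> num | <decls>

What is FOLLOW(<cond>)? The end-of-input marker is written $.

{ $, /, [, num }

In <decls> ::= <cond>: <cond> is at the end, add FOLLOW(<decls>) = { $, /, [, num }.
In <param> ::= <cond> [ <params>: add FIRST([ <params>) = { [ }.
Union: FOLLOW(<cond>) = { $, /, [, num }.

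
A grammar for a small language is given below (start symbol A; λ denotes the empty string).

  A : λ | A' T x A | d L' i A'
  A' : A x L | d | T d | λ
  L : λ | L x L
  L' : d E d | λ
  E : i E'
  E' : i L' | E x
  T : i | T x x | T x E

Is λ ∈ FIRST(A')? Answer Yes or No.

A' has an λ-production, so A' ⇒ λ.

Yes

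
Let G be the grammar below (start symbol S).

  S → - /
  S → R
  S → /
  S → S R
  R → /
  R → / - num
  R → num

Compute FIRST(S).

S → - / contributes {-}.
From S → R: add FIRST(R) = { /, num }.
S → / contributes {/}.
From S → S R: add FIRST(S) = { -, /, num }.
Union: FIRST(S) = { -, /, num }.

{ -, /, num }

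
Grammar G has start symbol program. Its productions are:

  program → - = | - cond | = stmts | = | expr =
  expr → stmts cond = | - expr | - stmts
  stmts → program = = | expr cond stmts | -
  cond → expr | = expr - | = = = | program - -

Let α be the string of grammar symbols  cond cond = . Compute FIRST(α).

{ -, = }

Add FIRST(cond) = { -, = }; cond is not nullable, stop.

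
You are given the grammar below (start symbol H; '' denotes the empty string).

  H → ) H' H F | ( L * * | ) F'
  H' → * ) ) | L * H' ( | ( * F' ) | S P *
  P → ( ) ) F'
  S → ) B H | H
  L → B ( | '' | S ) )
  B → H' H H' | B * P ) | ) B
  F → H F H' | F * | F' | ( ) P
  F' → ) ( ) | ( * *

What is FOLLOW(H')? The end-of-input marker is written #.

In H → ) H' H F: add FIRST(H F) = { (, ) }.
In H' → L * H' (: add FIRST(() = { ( }.
In B → H' H H': add FIRST(H H') = { (, ) }.
In B → H' H H': H' is at the end, add FOLLOW(B) = { (, ), * }.
In F → H F H': H' is at the end, add FOLLOW(F) = { #, (, ), * }.
Union: FOLLOW(H') = { #, (, ), * }.

{ #, (, ), * }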